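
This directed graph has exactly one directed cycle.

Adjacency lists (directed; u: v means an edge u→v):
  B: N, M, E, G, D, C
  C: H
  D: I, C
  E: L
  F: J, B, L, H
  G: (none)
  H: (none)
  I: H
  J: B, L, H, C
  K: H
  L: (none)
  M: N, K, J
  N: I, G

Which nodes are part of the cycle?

DFS with gray/black marking from B:
B gray
  N gray
    I gray
      H gray
      H black
    I black
    G gray
    G black
  N black
  M gray
    M→N: N black — skip
    K gray
      K→H: H black — skip
    K black
    J gray
      J→B: B is gray → back edge
Back edge closes the cycle B → M → J → B; its vertices are {B, J, M}.

B, J, M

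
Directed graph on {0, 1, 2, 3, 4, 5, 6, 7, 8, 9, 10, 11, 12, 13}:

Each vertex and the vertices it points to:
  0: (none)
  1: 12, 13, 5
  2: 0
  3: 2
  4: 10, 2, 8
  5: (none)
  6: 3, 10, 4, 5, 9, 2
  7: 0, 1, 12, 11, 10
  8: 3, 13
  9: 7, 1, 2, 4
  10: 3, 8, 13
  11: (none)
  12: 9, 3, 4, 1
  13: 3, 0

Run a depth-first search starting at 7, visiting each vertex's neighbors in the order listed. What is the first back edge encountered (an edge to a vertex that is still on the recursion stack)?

9->7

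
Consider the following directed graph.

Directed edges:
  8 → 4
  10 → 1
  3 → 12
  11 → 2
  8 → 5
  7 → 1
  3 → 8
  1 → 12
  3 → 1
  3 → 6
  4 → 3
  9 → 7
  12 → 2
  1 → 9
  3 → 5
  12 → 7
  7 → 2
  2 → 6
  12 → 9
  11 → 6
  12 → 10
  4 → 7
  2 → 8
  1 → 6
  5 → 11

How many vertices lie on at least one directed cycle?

11

A vertex is on a directed cycle iff it belongs to a strongly connected component of size ≥ 2 (or has a self-loop).
The vertices on cycles are {1, 2, 3, 4, 5, 7, 8, 9, 10, 11, 12} — 11 in total.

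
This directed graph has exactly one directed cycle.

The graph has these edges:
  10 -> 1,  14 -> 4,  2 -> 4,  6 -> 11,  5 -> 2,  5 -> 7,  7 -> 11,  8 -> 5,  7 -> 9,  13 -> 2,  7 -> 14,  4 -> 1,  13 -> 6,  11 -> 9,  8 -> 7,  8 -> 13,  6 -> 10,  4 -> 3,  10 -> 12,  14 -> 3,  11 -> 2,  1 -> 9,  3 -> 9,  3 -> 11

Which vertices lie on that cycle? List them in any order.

DFS with gray/black marking from 2:
2 gray
  4 gray
    1 gray
      9 gray
      9 black
    1 black
    3 gray
      11 gray
        11→2: 2 is gray → back edge
Back edge closes the cycle 2 → 4 → 3 → 11 → 2; its vertices are {2, 3, 4, 11}.

2, 3, 4, 11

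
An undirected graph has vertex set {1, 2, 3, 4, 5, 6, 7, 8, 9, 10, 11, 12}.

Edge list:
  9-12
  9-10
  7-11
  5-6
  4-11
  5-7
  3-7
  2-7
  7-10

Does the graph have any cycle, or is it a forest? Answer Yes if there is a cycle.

DFS, tracking each vertex's parent; an edge to a visited non-parent vertex closes a cycle.
Start from 10:
visit 10 (parent –)
  visit 7 (parent 10)
    visit 5 (parent 7)
      visit 6 (parent 5)
        6–5: parent, skip
      5–7: parent, skip
    visit 2 (parent 7)
      2–7: parent, skip
    visit 11 (parent 7)
      11–7: parent, skip
      visit 4 (parent 11)
        4–11: parent, skip
    7–10: parent, skip
    visit 3 (parent 7)
      3–7: parent, skip
  visit 9 (parent 10)
    9–10: parent, skip
    visit 12 (parent 9)
      12–9: parent, skip
visit 1 (parent –)
visit 8 (parent –)
No non-parent visited neighbor found — the graph is a forest.

No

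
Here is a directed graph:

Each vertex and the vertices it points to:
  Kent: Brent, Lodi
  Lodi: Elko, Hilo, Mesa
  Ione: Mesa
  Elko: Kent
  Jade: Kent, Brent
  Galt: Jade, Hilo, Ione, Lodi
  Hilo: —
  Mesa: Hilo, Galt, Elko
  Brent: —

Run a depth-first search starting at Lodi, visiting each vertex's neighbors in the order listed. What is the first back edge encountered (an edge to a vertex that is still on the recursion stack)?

Kent->Lodi

DFS from Lodi (visiting each vertex's neighbors in the order listed); mark gray on enter, black on exit:
Lodi gray
  Elko gray
    Kent gray
      Brent gray
      Brent black
      Kent→Lodi: Lodi is gray → back edge
First back edge: Kent → Lodi.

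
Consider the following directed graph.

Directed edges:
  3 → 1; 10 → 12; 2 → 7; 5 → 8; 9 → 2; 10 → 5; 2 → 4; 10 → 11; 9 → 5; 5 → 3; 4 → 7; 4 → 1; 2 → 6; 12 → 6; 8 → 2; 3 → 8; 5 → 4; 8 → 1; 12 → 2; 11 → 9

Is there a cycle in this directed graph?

No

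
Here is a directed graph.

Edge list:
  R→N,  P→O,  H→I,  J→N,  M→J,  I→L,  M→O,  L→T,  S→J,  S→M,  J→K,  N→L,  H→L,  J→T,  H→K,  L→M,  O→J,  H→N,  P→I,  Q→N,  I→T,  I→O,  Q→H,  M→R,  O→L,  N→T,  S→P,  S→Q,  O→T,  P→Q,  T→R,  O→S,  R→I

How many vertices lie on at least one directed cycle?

12

A vertex is on a directed cycle iff it belongs to a strongly connected component of size ≥ 2 (or has a self-loop).
The vertices on cycles are {H, I, J, L, M, N, O, P, Q, R, S, T} — 12 in total.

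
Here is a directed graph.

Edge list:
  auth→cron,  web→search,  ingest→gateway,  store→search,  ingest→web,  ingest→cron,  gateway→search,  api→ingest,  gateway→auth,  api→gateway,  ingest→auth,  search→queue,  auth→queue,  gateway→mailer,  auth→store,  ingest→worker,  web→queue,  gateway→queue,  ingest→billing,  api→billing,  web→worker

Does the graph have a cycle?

No

DFS with white/gray/black marking, starting from search:
search gray
  queue gray
  queue black
search black
gateway gray
  gateway→queue: queue black — skip
  auth gray
    cron gray
    cron black
    auth→queue: queue black — skip
    store gray
      store→search: search black — skip
    store black
  auth black
  gateway→search: search black — skip
  mailer gray
  mailer black
gateway black
web gray
  web→queue: queue black — skip
  web→search: search black — skip
  worker gray
  worker black
web black
billing gray
billing black
api gray
  api→billing: billing black — skip
  api→gateway: gateway black — skip
  ingest gray
    ingest→gateway: gateway black — skip
    ingest→auth: auth black — skip
    ingest→billing: billing black — skip
    ingest→web: web black — skip
    ingest→cron: cron black — skip
    ingest→worker: worker black — skip
  ingest black
api black
Every edge goes to a white or black vertex — no back edge, so the graph is acyclic.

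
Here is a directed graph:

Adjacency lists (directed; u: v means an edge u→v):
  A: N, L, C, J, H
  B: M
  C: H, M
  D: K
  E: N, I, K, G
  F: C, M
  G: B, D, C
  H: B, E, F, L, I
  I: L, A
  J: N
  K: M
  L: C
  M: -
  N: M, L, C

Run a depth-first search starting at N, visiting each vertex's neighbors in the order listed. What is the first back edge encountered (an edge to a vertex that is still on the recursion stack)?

DFS from N (visiting each vertex's neighbors in the order listed); mark gray on enter, black on exit:
N gray
  M gray
  M black
  L gray
    C gray
      H gray
        B gray
          B→M: M black — skip
        B black
        E gray
          E→N: N is gray → back edge
First back edge: E → N.

E->N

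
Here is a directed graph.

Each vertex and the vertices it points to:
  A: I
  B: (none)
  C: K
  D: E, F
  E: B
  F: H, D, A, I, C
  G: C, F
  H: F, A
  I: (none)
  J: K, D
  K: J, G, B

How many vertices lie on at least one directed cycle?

7

A vertex is on a directed cycle iff it belongs to a strongly connected component of size ≥ 2 (or has a self-loop).
The vertices on cycles are {C, D, F, G, H, J, K} — 7 in total.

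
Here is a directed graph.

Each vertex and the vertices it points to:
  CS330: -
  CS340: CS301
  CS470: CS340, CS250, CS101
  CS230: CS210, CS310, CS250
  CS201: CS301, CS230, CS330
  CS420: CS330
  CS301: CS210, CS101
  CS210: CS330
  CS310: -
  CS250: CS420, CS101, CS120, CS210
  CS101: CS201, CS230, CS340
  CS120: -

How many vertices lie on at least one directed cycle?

A vertex is on a directed cycle iff it belongs to a strongly connected component of size ≥ 2 (or has a self-loop).
The vertices on cycles are {CS101, CS201, CS230, CS250, CS301, CS340} — 6 in total.

6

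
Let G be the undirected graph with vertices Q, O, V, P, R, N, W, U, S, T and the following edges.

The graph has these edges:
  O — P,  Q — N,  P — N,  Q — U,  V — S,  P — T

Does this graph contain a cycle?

No

DFS, tracking each vertex's parent; an edge to a visited non-parent vertex closes a cycle.
Start from U:
visit U (parent –)
  visit Q (parent U)
    visit N (parent Q)
      visit P (parent N)
        visit O (parent P)
          O–P: parent, skip
        visit T (parent P)
          T–P: parent, skip
        P–N: parent, skip
      N–Q: parent, skip
    Q–U: parent, skip
visit V (parent –)
  visit S (parent V)
    S–V: parent, skip
visit R (parent –)
visit W (parent –)
No non-parent visited neighbor found — the graph is a forest.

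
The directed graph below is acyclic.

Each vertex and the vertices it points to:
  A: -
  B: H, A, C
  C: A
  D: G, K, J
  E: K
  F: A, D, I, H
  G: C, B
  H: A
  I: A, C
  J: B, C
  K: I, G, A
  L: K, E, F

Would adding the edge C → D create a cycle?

Yes

Adding C→D creates a cycle iff D can already reach C.
Path from D: D → J → C.
So D → … → C → D is a cycle.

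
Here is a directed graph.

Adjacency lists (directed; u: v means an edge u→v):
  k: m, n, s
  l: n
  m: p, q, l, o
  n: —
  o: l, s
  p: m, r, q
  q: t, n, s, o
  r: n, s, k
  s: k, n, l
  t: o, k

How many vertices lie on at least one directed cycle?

8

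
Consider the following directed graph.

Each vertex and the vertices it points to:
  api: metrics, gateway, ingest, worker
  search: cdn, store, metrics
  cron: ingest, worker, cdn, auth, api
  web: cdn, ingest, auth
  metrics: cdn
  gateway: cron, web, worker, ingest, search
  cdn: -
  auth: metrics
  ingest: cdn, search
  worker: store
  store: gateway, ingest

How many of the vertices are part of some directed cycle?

8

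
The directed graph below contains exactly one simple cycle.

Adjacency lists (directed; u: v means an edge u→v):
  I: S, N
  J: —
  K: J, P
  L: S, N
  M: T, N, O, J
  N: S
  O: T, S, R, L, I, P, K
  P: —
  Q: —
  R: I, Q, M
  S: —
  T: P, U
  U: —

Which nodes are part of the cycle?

M, O, R

DFS with gray/black marking from O:
O gray
  T gray
    P gray
    P black
    U gray
    U black
  T black
  S gray
  S black
  R gray
    I gray
      I→S: S black — skip
      N gray
        N→S: S black — skip
      N black
    I black
    Q gray
    Q black
    M gray
      M→T: T black — skip
      M→N: N black — skip
      M→O: O is gray → back edge
Back edge closes the cycle O → R → M → O; its vertices are {M, O, R}.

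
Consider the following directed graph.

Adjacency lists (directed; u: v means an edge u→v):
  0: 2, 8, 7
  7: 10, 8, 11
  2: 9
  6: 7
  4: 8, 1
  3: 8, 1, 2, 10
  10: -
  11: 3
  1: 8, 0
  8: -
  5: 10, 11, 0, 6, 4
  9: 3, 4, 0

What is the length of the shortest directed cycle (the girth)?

3

For each vertex v, BFS finds the shortest path from v back to v.
The shortest such closed walk is 0 → 2 → 9 → 0, length 3.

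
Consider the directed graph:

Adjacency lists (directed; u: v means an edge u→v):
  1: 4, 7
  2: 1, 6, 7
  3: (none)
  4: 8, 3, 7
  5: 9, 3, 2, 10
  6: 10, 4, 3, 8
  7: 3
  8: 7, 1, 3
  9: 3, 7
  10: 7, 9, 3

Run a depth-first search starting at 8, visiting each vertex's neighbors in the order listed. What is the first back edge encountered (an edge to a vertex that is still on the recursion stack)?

DFS from 8 (visiting each vertex's neighbors in the order listed); mark gray on enter, black on exit:
8 gray
  7 gray
    3 gray
    3 black
  7 black
  1 gray
    4 gray
      4→8: 8 is gray → back edge
First back edge: 4 → 8.

4->8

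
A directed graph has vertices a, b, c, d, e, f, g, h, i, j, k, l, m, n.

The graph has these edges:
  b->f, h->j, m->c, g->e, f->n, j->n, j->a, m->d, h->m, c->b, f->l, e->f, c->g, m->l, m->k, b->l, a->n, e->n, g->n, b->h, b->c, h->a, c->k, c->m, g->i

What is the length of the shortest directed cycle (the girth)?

For each vertex v, BFS finds the shortest path from v back to v.
The shortest such closed walk is c → m → c, length 2.

2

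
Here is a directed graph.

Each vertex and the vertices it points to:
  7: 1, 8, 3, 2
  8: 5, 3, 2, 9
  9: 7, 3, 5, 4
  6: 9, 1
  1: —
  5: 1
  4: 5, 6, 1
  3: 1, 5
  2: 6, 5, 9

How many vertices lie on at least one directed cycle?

6

A vertex is on a directed cycle iff it belongs to a strongly connected component of size ≥ 2 (or has a self-loop).
The vertices on cycles are {2, 4, 6, 7, 8, 9} — 6 in total.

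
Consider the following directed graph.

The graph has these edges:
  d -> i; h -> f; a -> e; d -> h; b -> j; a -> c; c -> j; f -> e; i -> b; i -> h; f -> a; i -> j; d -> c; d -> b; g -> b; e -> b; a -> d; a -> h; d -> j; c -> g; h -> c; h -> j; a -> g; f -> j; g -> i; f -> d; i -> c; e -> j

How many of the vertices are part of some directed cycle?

7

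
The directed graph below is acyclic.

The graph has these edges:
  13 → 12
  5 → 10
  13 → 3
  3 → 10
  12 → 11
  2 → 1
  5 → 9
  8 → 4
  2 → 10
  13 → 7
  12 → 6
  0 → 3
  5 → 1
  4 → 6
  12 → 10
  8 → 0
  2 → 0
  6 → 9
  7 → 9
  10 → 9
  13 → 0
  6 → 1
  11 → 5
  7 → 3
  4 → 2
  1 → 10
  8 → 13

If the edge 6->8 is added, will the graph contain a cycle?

Yes

Adding 6→8 creates a cycle iff 8 can already reach 6.
Path from 8: 8 → 4 → 6.
So 8 → … → 6 → 8 is a cycle.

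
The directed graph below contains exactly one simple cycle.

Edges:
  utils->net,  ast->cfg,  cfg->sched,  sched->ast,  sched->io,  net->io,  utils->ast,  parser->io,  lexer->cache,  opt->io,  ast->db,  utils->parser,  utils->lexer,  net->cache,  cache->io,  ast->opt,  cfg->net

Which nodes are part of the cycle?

DFS with gray/black marking from ast:
ast gray
  cfg gray
    net gray
      cache gray
        io gray
        io black
      cache black
      net→io: io black — skip
    net black
    sched gray
      sched→io: io black — skip
      sched→ast: ast is gray → back edge
Back edge closes the cycle ast → cfg → sched → ast; its vertices are {ast, cfg, sched}.

ast, cfg, sched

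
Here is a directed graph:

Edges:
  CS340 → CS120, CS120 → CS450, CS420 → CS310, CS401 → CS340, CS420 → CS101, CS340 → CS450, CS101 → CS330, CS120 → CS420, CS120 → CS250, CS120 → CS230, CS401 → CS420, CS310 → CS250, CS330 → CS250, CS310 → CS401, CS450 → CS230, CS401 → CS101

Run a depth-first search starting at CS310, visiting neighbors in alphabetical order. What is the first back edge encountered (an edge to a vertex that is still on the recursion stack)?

DFS from CS310 (visiting neighbors in alphabetical order); mark gray on enter, black on exit:
CS310 gray
  CS250 gray
  CS250 black
  CS401 gray
    CS101 gray
      CS330 gray
        CS330→CS250: CS250 black — skip
      CS330 black
    CS101 black
    CS340 gray
      CS120 gray
        CS230 gray
        CS230 black
        CS120→CS250: CS250 black — skip
        CS420 gray
          CS420→CS101: CS101 black — skip
          CS420→CS310: CS310 is gray → back edge
First back edge: CS420 → CS310.

CS420→CS310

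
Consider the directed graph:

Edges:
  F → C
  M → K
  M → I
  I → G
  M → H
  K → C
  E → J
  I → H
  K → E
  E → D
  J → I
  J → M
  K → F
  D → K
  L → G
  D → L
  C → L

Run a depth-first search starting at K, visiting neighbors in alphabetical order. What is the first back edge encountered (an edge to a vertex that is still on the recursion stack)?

DFS from K (visiting neighbors in alphabetical order); mark gray on enter, black on exit:
K gray
  C gray
    L gray
      G gray
      G black
    L black
  C black
  E gray
    D gray
      D→K: K is gray → back edge
First back edge: D → K.

D->K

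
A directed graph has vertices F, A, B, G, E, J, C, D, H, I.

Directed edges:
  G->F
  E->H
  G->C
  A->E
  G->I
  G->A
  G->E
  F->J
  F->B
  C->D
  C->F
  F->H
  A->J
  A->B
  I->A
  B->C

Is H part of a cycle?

H lies on a cycle iff there is a path from H back to itself.
Exploring from H, it never reaches itself; equivalently, its strongly connected component is a singleton.

No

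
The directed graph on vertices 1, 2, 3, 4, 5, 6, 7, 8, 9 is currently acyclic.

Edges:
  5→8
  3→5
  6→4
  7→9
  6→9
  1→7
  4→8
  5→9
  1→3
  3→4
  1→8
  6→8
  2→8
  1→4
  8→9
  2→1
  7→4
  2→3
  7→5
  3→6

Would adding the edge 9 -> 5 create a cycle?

Yes

Adding 9→5 creates a cycle iff 5 can already reach 9.
Path from 5: 5 → 9.
So 5 → … → 9 → 5 is a cycle.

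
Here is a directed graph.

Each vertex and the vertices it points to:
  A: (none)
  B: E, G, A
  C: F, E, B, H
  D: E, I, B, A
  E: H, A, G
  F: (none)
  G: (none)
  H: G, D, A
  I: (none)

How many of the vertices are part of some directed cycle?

4

A vertex is on a directed cycle iff it belongs to a strongly connected component of size ≥ 2 (or has a self-loop).
The vertices on cycles are {B, D, E, H} — 4 in total.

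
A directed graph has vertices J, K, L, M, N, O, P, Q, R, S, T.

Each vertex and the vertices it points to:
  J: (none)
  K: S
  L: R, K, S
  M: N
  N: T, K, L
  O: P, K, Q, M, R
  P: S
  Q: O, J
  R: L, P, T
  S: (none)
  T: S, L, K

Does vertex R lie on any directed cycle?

R is on a cycle iff R can reach itself via ≥1 edge.
R → L → R — yes.

Yes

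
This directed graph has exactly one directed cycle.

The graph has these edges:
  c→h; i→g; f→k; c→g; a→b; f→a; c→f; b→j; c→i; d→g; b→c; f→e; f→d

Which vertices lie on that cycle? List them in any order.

DFS with gray/black marking from c:
c gray
  f gray
    a gray
      b gray
        b→c: c is gray → back edge
Back edge closes the cycle c → f → a → b → c; its vertices are {a, b, c, f}.

a, b, c, f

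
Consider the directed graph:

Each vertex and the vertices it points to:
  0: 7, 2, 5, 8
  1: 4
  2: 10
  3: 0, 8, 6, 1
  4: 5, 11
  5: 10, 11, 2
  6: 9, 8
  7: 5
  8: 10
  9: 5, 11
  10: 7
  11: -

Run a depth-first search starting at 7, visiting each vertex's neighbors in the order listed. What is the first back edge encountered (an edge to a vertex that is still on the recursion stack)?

10→7

DFS from 7 (visiting each vertex's neighbors in the order listed); mark gray on enter, black on exit:
7 gray
  5 gray
    10 gray
      10→7: 7 is gray → back edge
First back edge: 10 → 7.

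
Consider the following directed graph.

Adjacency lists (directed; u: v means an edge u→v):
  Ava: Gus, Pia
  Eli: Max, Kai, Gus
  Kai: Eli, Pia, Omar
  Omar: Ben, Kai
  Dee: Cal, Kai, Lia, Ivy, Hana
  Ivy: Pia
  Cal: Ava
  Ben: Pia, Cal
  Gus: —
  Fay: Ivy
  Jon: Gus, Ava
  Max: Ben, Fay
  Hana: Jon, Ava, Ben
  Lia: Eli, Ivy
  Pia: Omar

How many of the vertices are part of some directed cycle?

10

A vertex is on a directed cycle iff it belongs to a strongly connected component of size ≥ 2 (or has a self-loop).
The vertices on cycles are {Ava, Ben, Cal, Eli, Fay, Ivy, Kai, Max, Pia, Omar} — 10 in total.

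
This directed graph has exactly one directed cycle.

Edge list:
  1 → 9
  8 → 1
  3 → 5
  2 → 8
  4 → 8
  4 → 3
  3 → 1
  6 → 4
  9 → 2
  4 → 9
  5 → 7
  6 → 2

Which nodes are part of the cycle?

1, 2, 8, 9

DFS with gray/black marking from 9:
9 gray
  2 gray
    8 gray
      1 gray
        1→9: 9 is gray → back edge
Back edge closes the cycle 9 → 2 → 8 → 1 → 9; its vertices are {1, 2, 8, 9}.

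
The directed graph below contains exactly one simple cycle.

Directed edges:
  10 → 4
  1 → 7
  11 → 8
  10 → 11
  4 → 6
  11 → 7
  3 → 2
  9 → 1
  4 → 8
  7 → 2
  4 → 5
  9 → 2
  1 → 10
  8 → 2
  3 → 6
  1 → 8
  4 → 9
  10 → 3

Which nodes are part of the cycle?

1, 4, 9, 10

DFS with gray/black marking from 10:
10 gray
  3 gray
    2 gray
    2 black
    6 gray
    6 black
  3 black
  4 gray
    9 gray
      9→2: 2 black — skip
      1 gray
        1→10: 10 is gray → back edge
Back edge closes the cycle 10 → 4 → 9 → 1 → 10; its vertices are {1, 4, 9, 10}.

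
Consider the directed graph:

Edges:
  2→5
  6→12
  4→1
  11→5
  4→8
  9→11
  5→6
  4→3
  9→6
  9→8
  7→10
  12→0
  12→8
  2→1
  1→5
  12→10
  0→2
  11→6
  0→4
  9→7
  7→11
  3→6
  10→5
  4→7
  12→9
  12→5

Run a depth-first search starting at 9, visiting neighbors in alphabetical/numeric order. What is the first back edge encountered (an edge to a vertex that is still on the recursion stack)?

5->6

DFS from 9 (visiting neighbors in alphabetical/numeric order); mark gray on enter, black on exit:
9 gray
  6 gray
    12 gray
      0 gray
        2 gray
          1 gray
            5 gray
              5→6: 6 is gray → back edge
First back edge: 5 → 6.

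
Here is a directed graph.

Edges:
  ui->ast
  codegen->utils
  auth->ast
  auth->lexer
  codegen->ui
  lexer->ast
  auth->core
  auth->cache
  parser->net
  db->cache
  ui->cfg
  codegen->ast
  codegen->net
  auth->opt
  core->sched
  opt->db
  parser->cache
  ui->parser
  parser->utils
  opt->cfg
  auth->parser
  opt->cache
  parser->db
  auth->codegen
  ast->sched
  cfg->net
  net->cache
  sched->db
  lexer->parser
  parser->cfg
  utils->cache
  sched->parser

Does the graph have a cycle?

No

DFS with white/gray/black marking, starting from auth:
auth gray
  lexer gray
    ast gray
      sched gray
        parser gray
          cfg gray
            net gray
              cache gray
              cache black
            net black
          cfg black
          db gray
            db→cache: cache black — skip
          db black
          utils gray
            utils→cache: cache black — skip
          utils black
          parser→cache: cache black — skip
          parser→net: net black — skip
        parser black
        sched→db: db black — skip
      sched black
    ast black
    lexer→parser: parser black — skip
  lexer black
  codegen gray
    ui gray
      ui→cfg: cfg black — skip
      ui→ast: ast black — skip
      ui→parser: parser black — skip
    ui black
    codegen→utils: utils black — skip
    codegen→ast: ast black — skip
    codegen→net: net black — skip
  codegen black
  core gray
    core→sched: sched black — skip
  core black
  auth→parser: parser black — skip
  opt gray
    opt→cache: cache black — skip
    opt→cfg: cfg black — skip
    opt→db: db black — skip
  opt black
  auth→cache: cache black — skip
  auth→ast: ast black — skip
auth black
Every edge goes to a white or black vertex — no back edge, so the graph is acyclic.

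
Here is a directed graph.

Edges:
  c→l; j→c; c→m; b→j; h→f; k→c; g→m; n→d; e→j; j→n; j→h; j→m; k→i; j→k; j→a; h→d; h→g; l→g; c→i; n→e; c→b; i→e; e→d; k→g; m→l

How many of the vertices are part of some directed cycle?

A vertex is on a directed cycle iff it belongs to a strongly connected component of size ≥ 2 (or has a self-loop).
The vertices on cycles are {b, c, e, g, i, j, k, l, m, n} — 10 in total.

10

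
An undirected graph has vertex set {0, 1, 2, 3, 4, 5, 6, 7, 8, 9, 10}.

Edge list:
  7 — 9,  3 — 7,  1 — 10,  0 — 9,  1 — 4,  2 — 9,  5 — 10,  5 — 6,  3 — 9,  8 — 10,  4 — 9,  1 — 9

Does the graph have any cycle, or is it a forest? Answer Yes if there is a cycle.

Yes

DFS, tracking each vertex's parent; an edge to a visited non-parent vertex closes a cycle.
Start from 5:
visit 5 (parent –)
  visit 10 (parent 5)
    visit 1 (parent 10)
      visit 9 (parent 1)
        visit 3 (parent 9)
          visit 7 (parent 3)
            7–9: 9 visited and ≠ parent → cycle
Cycle: 9 – 3 – 7 – 9.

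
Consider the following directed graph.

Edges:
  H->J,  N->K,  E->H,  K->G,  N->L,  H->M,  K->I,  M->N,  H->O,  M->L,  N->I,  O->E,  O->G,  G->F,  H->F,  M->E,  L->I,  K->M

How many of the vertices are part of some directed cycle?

6

A vertex is on a directed cycle iff it belongs to a strongly connected component of size ≥ 2 (or has a self-loop).
The vertices on cycles are {E, H, K, M, N, O} — 6 in total.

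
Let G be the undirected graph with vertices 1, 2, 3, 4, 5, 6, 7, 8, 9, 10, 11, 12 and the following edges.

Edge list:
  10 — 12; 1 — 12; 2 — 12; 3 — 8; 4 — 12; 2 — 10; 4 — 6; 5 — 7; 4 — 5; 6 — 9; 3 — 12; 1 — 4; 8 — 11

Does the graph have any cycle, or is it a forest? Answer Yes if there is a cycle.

DFS, tracking each vertex's parent; an edge to a visited non-parent vertex closes a cycle.
Start from 8:
visit 8 (parent –)
  visit 3 (parent 8)
    3–8: parent, skip
    visit 12 (parent 3)
      visit 4 (parent 12)
        visit 6 (parent 4)
          visit 9 (parent 6)
            9–6: parent, skip
          6–4: parent, skip
        4–12: parent, skip
        visit 5 (parent 4)
          visit 7 (parent 5)
            7–5: parent, skip
          5–4: parent, skip
        visit 1 (parent 4)
          1–4: parent, skip
          1–12: 12 visited and ≠ parent → cycle
Cycle: 12 – 4 – 1 – 12.

Yes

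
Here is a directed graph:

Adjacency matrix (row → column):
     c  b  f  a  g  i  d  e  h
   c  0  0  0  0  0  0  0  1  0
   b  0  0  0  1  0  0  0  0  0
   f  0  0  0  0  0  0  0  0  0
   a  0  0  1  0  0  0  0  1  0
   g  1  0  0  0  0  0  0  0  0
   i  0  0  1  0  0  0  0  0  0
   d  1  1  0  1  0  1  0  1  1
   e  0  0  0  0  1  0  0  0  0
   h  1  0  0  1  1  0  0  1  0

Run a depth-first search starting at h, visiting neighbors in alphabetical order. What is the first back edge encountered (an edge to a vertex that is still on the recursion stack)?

DFS from h (visiting neighbors in alphabetical order); mark gray on enter, black on exit:
h gray
  a gray
    e gray
      g gray
        c gray
          c→e: e is gray → back edge
First back edge: c → e.

c→e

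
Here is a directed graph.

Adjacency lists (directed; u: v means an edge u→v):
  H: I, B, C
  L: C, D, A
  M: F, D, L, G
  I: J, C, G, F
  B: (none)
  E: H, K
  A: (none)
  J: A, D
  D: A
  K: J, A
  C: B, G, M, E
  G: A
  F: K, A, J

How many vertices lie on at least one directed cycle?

6

A vertex is on a directed cycle iff it belongs to a strongly connected component of size ≥ 2 (or has a self-loop).
The vertices on cycles are {C, E, H, I, L, M} — 6 in total.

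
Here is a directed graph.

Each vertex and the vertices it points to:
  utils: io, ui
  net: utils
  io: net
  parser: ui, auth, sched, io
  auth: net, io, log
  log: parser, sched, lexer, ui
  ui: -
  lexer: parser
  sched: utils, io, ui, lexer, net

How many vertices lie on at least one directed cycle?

8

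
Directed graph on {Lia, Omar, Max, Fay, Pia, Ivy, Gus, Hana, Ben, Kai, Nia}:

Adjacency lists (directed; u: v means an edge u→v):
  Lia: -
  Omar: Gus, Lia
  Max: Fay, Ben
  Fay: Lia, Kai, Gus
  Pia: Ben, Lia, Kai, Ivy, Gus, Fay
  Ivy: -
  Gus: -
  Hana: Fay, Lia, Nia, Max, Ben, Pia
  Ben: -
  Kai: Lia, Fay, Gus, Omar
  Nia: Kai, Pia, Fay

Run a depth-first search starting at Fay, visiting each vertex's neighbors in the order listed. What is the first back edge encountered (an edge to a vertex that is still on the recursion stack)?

Kai→Fay

DFS from Fay (visiting each vertex's neighbors in the order listed); mark gray on enter, black on exit:
Fay gray
  Lia gray
  Lia black
  Kai gray
    Kai→Lia: Lia black — skip
    Kai→Fay: Fay is gray → back edge
First back edge: Kai → Fay.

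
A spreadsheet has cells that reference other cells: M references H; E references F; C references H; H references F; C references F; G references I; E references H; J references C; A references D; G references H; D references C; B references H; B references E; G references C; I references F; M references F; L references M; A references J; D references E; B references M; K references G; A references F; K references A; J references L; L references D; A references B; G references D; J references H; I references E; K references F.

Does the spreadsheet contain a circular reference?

No

DFS with white/gray/black marking, starting from B:
B gray
  H gray
    F gray
    F black
  H black
  E gray
    E→H: H black — skip
    E→F: F black — skip
  E black
  M gray
    M→F: F black — skip
    M→H: H black — skip
  M black
B black
A gray
  J gray
    C gray
      C→F: F black — skip
      C→H: H black — skip
    C black
    J→H: H black — skip
    L gray
      D gray
        D→E: E black — skip
        D→C: C black — skip
      D black
      L→M: M black — skip
    L black
  J black
  A→B: B black — skip
  A→D: D black — skip
  A→F: F black — skip
A black
G gray
  G→H: H black — skip
  G→D: D black — skip
  G→C: C black — skip
  I gray
    I→F: F black — skip
    I→E: E black — skip
  I black
G black
K gray
  K→G: G black — skip
  K→A: A black — skip
  K→F: F black — skip
K black
Every edge goes to a white or black vertex — no back edge, so the graph is acyclic.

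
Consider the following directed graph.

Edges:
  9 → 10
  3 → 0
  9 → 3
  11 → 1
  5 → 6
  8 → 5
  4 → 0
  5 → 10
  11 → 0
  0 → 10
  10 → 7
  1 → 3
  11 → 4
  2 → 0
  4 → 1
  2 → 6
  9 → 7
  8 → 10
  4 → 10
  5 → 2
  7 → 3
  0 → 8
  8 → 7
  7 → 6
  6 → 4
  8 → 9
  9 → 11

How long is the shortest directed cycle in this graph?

For each vertex v, BFS finds the shortest path from v back to v.
The shortest such closed walk is 8 → 7 → 3 → 0 → 8, length 4.

4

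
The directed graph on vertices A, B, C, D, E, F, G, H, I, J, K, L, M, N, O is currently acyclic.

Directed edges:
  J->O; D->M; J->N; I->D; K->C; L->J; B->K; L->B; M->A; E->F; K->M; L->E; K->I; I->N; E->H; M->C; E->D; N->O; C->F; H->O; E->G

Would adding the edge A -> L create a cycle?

Yes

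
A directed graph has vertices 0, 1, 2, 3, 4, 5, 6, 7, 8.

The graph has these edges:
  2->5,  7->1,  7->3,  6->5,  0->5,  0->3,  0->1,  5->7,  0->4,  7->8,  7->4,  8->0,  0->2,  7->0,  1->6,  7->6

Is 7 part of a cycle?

Yes

7 is on a cycle iff 7 can reach itself via ≥1 edge.
7 → 0 → 5 → 7 — yes.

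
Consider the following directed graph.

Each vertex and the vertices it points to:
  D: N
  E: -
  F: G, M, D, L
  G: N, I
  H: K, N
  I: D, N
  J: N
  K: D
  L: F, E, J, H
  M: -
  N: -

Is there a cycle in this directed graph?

Yes

DFS with white/gray/black marking, starting from I:
I gray
  D gray
    N gray
    N black
  D black
  I→N: N black — skip
I black
E gray
E black
F gray
  G gray
    G→N: N black — skip
    G→I: I black — skip
  G black
  M gray
  M black
  F→D: D black — skip
  L gray
    L→F: F is gray → back edge
Back edge found, so a cycle exists: F → L → F.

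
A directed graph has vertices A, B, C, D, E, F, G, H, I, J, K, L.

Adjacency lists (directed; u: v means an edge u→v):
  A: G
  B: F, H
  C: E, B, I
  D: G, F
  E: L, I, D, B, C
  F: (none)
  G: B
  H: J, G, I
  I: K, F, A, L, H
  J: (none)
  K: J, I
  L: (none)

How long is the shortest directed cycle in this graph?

For each vertex v, BFS finds the shortest path from v back to v.
The shortest such closed walk is E → C → E, length 2.

2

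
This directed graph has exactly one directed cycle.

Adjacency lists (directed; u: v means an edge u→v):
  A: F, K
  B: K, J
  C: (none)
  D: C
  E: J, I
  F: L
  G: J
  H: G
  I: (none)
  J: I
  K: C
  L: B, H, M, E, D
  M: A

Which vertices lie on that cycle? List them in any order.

DFS with gray/black marking from L:
L gray
  B gray
    K gray
      C gray
      C black
    K black
    J gray
      I gray
      I black
    J black
  B black
  H gray
    G gray
      G→J: J black — skip
    G black
  H black
  M gray
    A gray
      F gray
        F→L: L is gray → back edge
Back edge closes the cycle L → M → A → F → L; its vertices are {A, F, L, M}.

A, F, L, M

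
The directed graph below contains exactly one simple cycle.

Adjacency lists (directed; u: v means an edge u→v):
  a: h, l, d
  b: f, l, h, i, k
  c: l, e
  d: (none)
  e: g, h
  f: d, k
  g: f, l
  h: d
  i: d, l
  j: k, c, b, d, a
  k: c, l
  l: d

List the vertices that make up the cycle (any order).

DFS with gray/black marking from c:
c gray
  l gray
    d gray
    d black
  l black
  e gray
    g gray
      f gray
        f→d: d black — skip
        k gray
          k→c: c is gray → back edge
Back edge closes the cycle c → e → g → f → k → c; its vertices are {c, e, f, g, k}.

c, e, f, g, k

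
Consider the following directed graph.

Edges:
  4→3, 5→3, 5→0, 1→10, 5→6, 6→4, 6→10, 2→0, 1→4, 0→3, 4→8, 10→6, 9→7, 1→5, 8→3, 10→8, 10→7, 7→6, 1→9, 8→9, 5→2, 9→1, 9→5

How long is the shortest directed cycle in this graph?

2

For each vertex v, BFS finds the shortest path from v back to v.
The shortest such closed walk is 1 → 9 → 1, length 2.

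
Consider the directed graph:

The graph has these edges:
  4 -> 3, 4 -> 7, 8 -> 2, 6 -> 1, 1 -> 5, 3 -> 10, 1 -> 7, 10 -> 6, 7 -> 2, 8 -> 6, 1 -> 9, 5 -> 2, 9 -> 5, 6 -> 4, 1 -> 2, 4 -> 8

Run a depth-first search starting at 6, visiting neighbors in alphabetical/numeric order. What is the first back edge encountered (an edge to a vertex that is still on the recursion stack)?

10→6

DFS from 6 (visiting neighbors in alphabetical/numeric order); mark gray on enter, black on exit:
6 gray
  1 gray
    2 gray
    2 black
    5 gray
      5→2: 2 black — skip
    5 black
    7 gray
      7→2: 2 black — skip
    7 black
    9 gray
      9→5: 5 black — skip
    9 black
  1 black
  4 gray
    3 gray
      10 gray
        10→6: 6 is gray → back edge
First back edge: 10 → 6.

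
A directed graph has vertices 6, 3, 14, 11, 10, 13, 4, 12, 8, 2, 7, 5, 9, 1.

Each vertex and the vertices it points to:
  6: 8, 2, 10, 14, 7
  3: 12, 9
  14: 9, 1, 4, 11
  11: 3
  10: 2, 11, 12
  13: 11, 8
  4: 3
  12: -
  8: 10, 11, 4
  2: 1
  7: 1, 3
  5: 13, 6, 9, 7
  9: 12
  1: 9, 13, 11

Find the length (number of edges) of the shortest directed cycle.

For each vertex v, BFS finds the shortest path from v back to v.
The shortest such closed walk is 13 → 8 → 10 → 2 → 1 → 13, length 5.

5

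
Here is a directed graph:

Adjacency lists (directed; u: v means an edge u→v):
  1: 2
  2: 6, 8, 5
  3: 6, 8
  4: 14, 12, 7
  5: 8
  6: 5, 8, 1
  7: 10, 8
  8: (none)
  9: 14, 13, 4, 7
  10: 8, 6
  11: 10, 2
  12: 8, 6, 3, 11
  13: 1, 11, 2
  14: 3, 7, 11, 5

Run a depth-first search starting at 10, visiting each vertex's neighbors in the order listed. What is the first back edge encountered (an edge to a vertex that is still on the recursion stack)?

2→6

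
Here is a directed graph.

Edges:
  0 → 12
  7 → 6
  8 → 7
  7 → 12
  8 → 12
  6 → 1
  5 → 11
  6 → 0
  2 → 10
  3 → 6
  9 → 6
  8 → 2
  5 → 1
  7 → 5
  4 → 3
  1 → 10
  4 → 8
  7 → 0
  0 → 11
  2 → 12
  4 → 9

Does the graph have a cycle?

DFS with white/gray/black marking, starting from 12:
12 gray
12 black
0 gray
  0→12: 12 black — skip
  11 gray
  11 black
0 black
1 gray
  10 gray
  10 black
1 black
2 gray
  2→12: 12 black — skip
  2→10: 10 black — skip
2 black
3 gray
  6 gray
    6→1: 1 black — skip
    6→0: 0 black — skip
  6 black
3 black
4 gray
  4→3: 3 black — skip
  9 gray
    9→6: 6 black — skip
  9 black
  8 gray
    8→12: 12 black — skip
    8→2: 2 black — skip
    7 gray
      7→0: 0 black — skip
      7→12: 12 black — skip
      5 gray
        5→1: 1 black — skip
        5→11: 11 black — skip
      5 black
      7→6: 6 black — skip
    7 black
  8 black
4 black
Every edge goes to a white or black vertex — no back edge, so the graph is acyclic.

No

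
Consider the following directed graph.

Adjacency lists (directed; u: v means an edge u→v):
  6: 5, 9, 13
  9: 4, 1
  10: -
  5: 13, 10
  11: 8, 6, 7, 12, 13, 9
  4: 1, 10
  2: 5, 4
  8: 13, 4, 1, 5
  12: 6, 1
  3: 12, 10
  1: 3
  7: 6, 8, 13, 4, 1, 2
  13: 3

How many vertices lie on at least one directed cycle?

8

A vertex is on a directed cycle iff it belongs to a strongly connected component of size ≥ 2 (or has a self-loop).
The vertices on cycles are {1, 3, 4, 5, 6, 9, 12, 13} — 8 in total.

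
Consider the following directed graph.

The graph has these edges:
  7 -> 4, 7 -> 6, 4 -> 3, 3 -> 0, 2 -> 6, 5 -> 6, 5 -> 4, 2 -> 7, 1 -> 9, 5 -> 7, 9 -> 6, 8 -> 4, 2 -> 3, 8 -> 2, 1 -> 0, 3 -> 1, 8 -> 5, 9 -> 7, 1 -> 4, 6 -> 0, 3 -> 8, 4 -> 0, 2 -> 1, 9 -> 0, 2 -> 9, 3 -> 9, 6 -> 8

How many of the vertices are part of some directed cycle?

A vertex is on a directed cycle iff it belongs to a strongly connected component of size ≥ 2 (or has a self-loop).
The vertices on cycles are {1, 2, 3, 4, 5, 6, 7, 8, 9} — 9 in total.

9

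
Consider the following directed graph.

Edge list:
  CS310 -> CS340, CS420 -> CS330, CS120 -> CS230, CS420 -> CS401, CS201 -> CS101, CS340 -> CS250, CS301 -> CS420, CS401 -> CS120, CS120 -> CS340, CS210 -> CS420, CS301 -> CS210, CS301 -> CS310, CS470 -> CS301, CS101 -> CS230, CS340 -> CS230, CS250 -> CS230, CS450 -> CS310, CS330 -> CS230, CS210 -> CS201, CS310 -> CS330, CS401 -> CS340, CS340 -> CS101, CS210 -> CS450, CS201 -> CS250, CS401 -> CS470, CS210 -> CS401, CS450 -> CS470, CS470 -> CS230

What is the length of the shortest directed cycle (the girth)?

For each vertex v, BFS finds the shortest path from v back to v.
The shortest such closed walk is CS301 → CS420 → CS401 → CS470 → CS301, length 4.

4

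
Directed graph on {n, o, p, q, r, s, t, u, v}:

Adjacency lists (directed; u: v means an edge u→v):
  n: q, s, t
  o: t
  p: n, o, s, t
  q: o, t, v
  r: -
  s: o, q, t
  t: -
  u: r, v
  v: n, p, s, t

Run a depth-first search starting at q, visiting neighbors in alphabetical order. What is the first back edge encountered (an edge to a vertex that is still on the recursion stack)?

DFS from q (visiting neighbors in alphabetical order); mark gray on enter, black on exit:
q gray
  o gray
    t gray
    t black
  o black
  q→t: t black — skip
  v gray
    n gray
      n→q: q is gray → back edge
First back edge: n → q.

n→q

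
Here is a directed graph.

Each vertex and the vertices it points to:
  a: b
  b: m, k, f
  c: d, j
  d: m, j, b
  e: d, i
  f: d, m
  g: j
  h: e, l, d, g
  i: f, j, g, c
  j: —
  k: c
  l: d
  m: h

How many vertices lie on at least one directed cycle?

A vertex is on a directed cycle iff it belongs to a strongly connected component of size ≥ 2 (or has a self-loop).
The vertices on cycles are {b, c, d, e, f, h, i, k, l, m} — 10 in total.

10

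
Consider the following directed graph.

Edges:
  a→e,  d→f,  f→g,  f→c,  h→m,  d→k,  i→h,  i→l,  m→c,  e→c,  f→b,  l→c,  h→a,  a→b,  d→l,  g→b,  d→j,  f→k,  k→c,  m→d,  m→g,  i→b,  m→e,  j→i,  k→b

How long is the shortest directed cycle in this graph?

5

For each vertex v, BFS finds the shortest path from v back to v.
The shortest such closed walk is h → m → d → j → i → h, length 5.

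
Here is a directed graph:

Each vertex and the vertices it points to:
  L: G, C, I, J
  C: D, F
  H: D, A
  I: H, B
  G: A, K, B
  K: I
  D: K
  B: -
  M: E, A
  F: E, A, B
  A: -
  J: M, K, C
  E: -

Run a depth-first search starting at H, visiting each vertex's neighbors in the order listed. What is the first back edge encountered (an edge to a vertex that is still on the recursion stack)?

DFS from H (visiting each vertex's neighbors in the order listed); mark gray on enter, black on exit:
H gray
  D gray
    K gray
      I gray
        I→H: H is gray → back edge
First back edge: I → H.

I→H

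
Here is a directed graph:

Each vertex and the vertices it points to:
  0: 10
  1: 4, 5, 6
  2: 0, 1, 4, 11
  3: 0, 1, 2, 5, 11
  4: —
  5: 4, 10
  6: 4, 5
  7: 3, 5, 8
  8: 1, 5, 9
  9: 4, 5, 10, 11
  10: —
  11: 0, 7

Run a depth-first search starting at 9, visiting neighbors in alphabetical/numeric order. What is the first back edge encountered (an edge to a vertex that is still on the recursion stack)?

DFS from 9 (visiting neighbors in alphabetical/numeric order); mark gray on enter, black on exit:
9 gray
  4 gray
  4 black
  5 gray
    5→4: 4 black — skip
    10 gray
    10 black
  5 black
  9→10: 10 black — skip
  11 gray
    0 gray
      0→10: 10 black — skip
    0 black
    7 gray
      3 gray
        3→0: 0 black — skip
        1 gray
          1→4: 4 black — skip
          1→5: 5 black — skip
          6 gray
            6→4: 4 black — skip
            6→5: 5 black — skip
          6 black
        1 black
        2 gray
          2→0: 0 black — skip
          2→1: 1 black — skip
          2→4: 4 black — skip
          2→11: 11 is gray → back edge
First back edge: 2 → 11.

2->11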